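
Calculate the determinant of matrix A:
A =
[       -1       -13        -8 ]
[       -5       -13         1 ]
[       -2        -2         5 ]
det(A) = -108

Expand along row 0 (cofactor expansion): det(A) = a*(e*i - f*h) - b*(d*i - f*g) + c*(d*h - e*g), where the 3×3 is [[a, b, c], [d, e, f], [g, h, i]].
Minor M_00 = (-13)*(5) - (1)*(-2) = -65 + 2 = -63.
Minor M_01 = (-5)*(5) - (1)*(-2) = -25 + 2 = -23.
Minor M_02 = (-5)*(-2) - (-13)*(-2) = 10 - 26 = -16.
det(A) = (-1)*(-63) - (-13)*(-23) + (-8)*(-16) = 63 - 299 + 128 = -108.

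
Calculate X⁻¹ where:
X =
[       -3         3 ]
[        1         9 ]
det(X) = -30
X⁻¹ =
[    -3/10      1/10 ]
[     1/30      1/10 ]

For a 2×2 matrix X = [[a, b], [c, d]] with det(X) ≠ 0, X⁻¹ = (1/det(X)) * [[d, -b], [-c, a]].
det(X) = (-3)*(9) - (3)*(1) = -27 - 3 = -30.
X⁻¹ = (1/-30) * [[9, -3], [-1, -3]].
Dividing each entry by -30 and reducing:
X⁻¹ =
[    -3/10      1/10 ]
[     1/30      1/10 ]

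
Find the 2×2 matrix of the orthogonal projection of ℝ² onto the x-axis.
[[1, 0], [0, 0]]

The orthogonal projection onto the line spanned by a nonzero vector u = (a, b) has matrix P = (u uᵀ) / (uᵀ u) = (1/(a² + b²)) · [[a², ab], [ab, b²]].
Here u = (1, 0), so a² + b² = 1 + 0 = 1.
P = (1/1) · [[1, 0], [0, 0]] = [[1, 0], [0, 0]].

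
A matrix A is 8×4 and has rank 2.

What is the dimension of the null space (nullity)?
2

The rank-nullity theorem for an m×n matrix states:
rank(A) + nullity(A) = n (the number of columns).
Here n = 4 and rank(A) = 2, so nullity(A) = 4 - 2 = 2.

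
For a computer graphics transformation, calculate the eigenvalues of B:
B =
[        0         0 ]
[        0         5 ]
λ = 0, 5

Solve det(B - λI) = 0. For a 2×2 matrix the characteristic equation is λ² - (trace)λ + det = 0.
trace(B) = a + d = 0 + 5 = 5.
det(B) = a*d - b*c = (0)*(5) - (0)*(0) = 0 - 0 = 0.
Characteristic equation: λ² - (5)λ + (0) = 0.
Discriminant = (5)² - 4*(0) = 25 - 0 = 25.
λ = (5 ± √25) / 2 = (5 ± 5) / 2 = 0, 5.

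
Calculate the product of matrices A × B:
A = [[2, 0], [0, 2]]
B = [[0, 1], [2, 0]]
[[0, 2], [4, 0]]

Matrix multiplication:
C[0][0] = 2×0 + 0×2 = 0
C[0][1] = 2×1 + 0×0 = 2
C[1][0] = 0×0 + 2×2 = 4
C[1][1] = 0×1 + 2×0 = 0
Result: [[0, 2], [4, 0]]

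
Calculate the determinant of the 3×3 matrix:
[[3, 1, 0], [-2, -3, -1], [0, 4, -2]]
26

Expansion along first row:
det = 3·det([[-3,-1],[4,-2]]) - 1·det([[-2,-1],[0,-2]]) + 0·det([[-2,-3],[0,4]])
    = 3·(-3·-2 - -1·4) - 1·(-2·-2 - -1·0) + 0·(-2·4 - -3·0)
    = 3·10 - 1·4 + 0·-8
    = 30 + -4 + 0 = 26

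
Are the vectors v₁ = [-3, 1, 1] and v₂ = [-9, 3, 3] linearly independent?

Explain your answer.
No, linearly dependent (v₂ = 3·v₁)

Check whether there is a scalar k with v₂ = k·v₁.
Comparing components, k = 3 satisfies 3·[-3, 1, 1] = [-9, 3, 3].
Since v₂ is a scalar multiple of v₁, the two vectors are linearly dependent.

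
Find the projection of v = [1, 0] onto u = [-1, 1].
[1/2, -1/2]

The projection of v onto u is proj_u(v) = ((v·u) / (u·u)) · u.
v·u = (1)*(-1) + (0)*(1) = -1.
u·u = (-1)*(-1) + (1)*(1) = 2.
coefficient = -1 / 2 = -1/2.
proj_u(v) = -1/2 · [-1, 1] = [1/2, -1/2].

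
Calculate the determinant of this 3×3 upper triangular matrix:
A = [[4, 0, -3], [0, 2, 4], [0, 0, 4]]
32

The determinant of a triangular matrix is the product of its diagonal entries (the off-diagonal entries above the diagonal do not affect it).
det(A) = (4) * (2) * (4) = 32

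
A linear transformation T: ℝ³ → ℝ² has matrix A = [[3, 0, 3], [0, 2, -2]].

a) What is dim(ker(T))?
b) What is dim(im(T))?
dim(ker) = 1, dim(im) = 2

The two rows are not scalar multiples of one another (no single k satisfies row 2 = k × row 1), so they are linearly independent.
Thus rank(A) = 2.
dim(im(T)) = rank(A) = 2.
By the rank-nullity theorem applied to T: ℝ³ → ℝ², rank(A) + nullity(A) = 3 (the domain dimension), so dim(ker(T)) = 3 - 2 = 1.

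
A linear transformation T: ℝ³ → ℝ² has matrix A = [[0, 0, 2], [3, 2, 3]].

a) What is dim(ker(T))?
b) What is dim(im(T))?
dim(ker) = 1, dim(im) = 2

The two rows are not scalar multiples of one another (no single k satisfies row 2 = k × row 1), so they are linearly independent.
Thus rank(A) = 2.
dim(im(T)) = rank(A) = 2.
By the rank-nullity theorem applied to T: ℝ³ → ℝ², rank(A) + nullity(A) = 3 (the domain dimension), so dim(ker(T)) = 3 - 2 = 1.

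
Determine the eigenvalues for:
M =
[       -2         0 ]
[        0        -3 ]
λ = -3, -2

Solve det(M - λI) = 0. For a 2×2 matrix the characteristic equation is λ² - (trace)λ + det = 0.
trace(M) = a + d = -2 - 3 = -5.
det(M) = a*d - b*c = (-2)*(-3) - (0)*(0) = 6 - 0 = 6.
Characteristic equation: λ² - (-5)λ + (6) = 0.
Discriminant = (-5)² - 4*(6) = 25 - 24 = 1.
λ = (-5 ± √1) / 2 = (-5 ± 1) / 2 = -3, -2.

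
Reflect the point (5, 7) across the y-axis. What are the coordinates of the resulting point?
(-5, 7)

Reflection across y-axis: (5, 7) → (-5, 7)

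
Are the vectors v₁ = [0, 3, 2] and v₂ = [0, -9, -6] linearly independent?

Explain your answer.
No, linearly dependent (v₂ = -3·v₁)

Check whether there is a scalar k with v₂ = k·v₁.
Comparing components, k = -3 satisfies -3·[0, 3, 2] = [0, -9, -6].
Since v₂ is a scalar multiple of v₁, the two vectors are linearly dependent.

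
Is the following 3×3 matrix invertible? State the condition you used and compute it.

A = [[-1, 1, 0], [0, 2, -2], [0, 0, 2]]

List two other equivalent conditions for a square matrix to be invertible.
Yes, invertible; det(A) = -4 ≠ 0. Equivalent conditions: rank(A) = 3; Ax = 0 has only the trivial solution; 0 is not an eigenvalue; the columns of A are linearly independent.

To check invertibility, compute det(A).
The given matrix is triangular, so det(A) equals the product of its diagonal entries = -4 ≠ 0.
Since det(A) ≠ 0, A is invertible.
Equivalent conditions for a square matrix A to be invertible:
- rank(A) = 3 (full rank).
- The homogeneous system Ax = 0 has only the trivial solution x = 0.
- 0 is not an eigenvalue of A.
- The columns (equivalently rows) of A are linearly independent.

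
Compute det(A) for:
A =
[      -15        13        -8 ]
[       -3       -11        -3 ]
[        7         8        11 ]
det(A) = 1187

Expand along row 0 (cofactor expansion): det(A) = a*(e*i - f*h) - b*(d*i - f*g) + c*(d*h - e*g), where the 3×3 is [[a, b, c], [d, e, f], [g, h, i]].
Minor M_00 = (-11)*(11) - (-3)*(8) = -121 + 24 = -97.
Minor M_01 = (-3)*(11) - (-3)*(7) = -33 + 21 = -12.
Minor M_02 = (-3)*(8) - (-11)*(7) = -24 + 77 = 53.
det(A) = (-15)*(-97) - (13)*(-12) + (-8)*(53) = 1455 + 156 - 424 = 1187.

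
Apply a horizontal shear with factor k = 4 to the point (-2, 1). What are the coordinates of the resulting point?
(2, 1)

Shear matrix for horizontal shear with factor k = 4:
[[1, 4], [0, 1]]
Result: (-2, 1) → (2, 1)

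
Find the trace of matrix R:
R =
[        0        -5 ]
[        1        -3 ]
tr(R) = 0 - 3 = -3

The trace of a square matrix is the sum of its diagonal entries.
Diagonal entries of R: R[0][0] = 0, R[1][1] = -3.
tr(R) = 0 - 3 = -3.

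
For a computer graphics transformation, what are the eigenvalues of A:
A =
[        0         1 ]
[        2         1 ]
λ = -1, 2

Solve det(A - λI) = 0. For a 2×2 matrix the characteristic equation is λ² - (trace)λ + det = 0.
trace(A) = a + d = 0 + 1 = 1.
det(A) = a*d - b*c = (0)*(1) - (1)*(2) = 0 - 2 = -2.
Characteristic equation: λ² - (1)λ + (-2) = 0.
Discriminant = (1)² - 4*(-2) = 1 + 8 = 9.
λ = (1 ± √9) / 2 = (1 ± 3) / 2 = -1, 2.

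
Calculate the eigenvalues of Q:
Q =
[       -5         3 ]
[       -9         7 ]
λ = -2, 4

Solve det(Q - λI) = 0. For a 2×2 matrix the characteristic equation is λ² - (trace)λ + det = 0.
trace(Q) = a + d = -5 + 7 = 2.
det(Q) = a*d - b*c = (-5)*(7) - (3)*(-9) = -35 + 27 = -8.
Characteristic equation: λ² - (2)λ + (-8) = 0.
Discriminant = (2)² - 4*(-8) = 4 + 32 = 36.
λ = (2 ± √36) / 2 = (2 ± 6) / 2 = -2, 4.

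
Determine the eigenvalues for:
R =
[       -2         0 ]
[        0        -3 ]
λ = -3, -2

Solve det(R - λI) = 0. For a 2×2 matrix the characteristic equation is λ² - (trace)λ + det = 0.
trace(R) = a + d = -2 - 3 = -5.
det(R) = a*d - b*c = (-2)*(-3) - (0)*(0) = 6 - 0 = 6.
Characteristic equation: λ² - (-5)λ + (6) = 0.
Discriminant = (-5)² - 4*(6) = 25 - 24 = 1.
λ = (-5 ± √1) / 2 = (-5 ± 1) / 2 = -3, -2.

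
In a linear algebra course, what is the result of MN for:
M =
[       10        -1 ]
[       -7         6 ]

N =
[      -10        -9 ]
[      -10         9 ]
MN =
[      -90       -99 ]
[       10       117 ]

Matrix multiplication: (MN)[i][j] = sum over k of M[i][k] * N[k][j].
  (MN)[0][0] = (10)*(-10) + (-1)*(-10) = -90
  (MN)[0][1] = (10)*(-9) + (-1)*(9) = -99
  (MN)[1][0] = (-7)*(-10) + (6)*(-10) = 10
  (MN)[1][1] = (-7)*(-9) + (6)*(9) = 117
MN =
[      -90       -99 ]
[       10       117 ]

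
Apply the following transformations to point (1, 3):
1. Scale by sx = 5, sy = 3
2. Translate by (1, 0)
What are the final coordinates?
(6, 9)

Step 1: Scale (1, 3) by (sx, sy) = (5, 3) → (5, 9)
Step 2: Translate by (1, 0) → (6, 9)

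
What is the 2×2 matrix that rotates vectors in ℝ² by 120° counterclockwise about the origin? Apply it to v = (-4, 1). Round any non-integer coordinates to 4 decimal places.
R = [[-1/2, -√3/2], [√3/2, -1/2]]; R·v = (1.1340, -3.9641)

A counterclockwise rotation by angle θ in ℝ² has matrix R(θ) = [[cos θ, -sin θ], [sin θ, cos θ]].
For θ = 120°: cos θ = -1/2, sin θ = √3/2.
R(120°) = [[-1/2, -√3/2], [√3/2, -1/2]].
R·v = [-1/2·-4 + (-√3/2)·1, √3/2·-4 + -1/2·1] = (1.1340, -3.9641).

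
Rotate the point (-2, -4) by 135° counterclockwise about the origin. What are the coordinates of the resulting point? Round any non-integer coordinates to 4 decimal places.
(4.2426, 1.4142)

Rotation matrix R(θ) = [[cos θ, -sin θ], [sin θ, cos θ]]; for θ = 135°:
R = [[-√2/2, -√2/2], [√2/2, -√2/2]]
Result: R × [-2, -4]ᵀ = [-√2/2·-2 + (-√2/2)·-4, √2/2·-2 + (-√2/2)·-4]ᵀ = (4.2426, 1.4142)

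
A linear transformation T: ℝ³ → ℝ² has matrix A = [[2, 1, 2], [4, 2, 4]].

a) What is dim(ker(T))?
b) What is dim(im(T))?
dim(ker) = 2, dim(im) = 1

Observe that row 2 = 2 × row 1 (so the rows are linearly dependent).
Thus rank(A) = 1 (only one linearly independent row).
dim(im(T)) = rank(A) = 1.
By the rank-nullity theorem applied to T: ℝ³ → ℝ², rank(A) + nullity(A) = 3 (the domain dimension), so dim(ker(T)) = 3 - 1 = 2.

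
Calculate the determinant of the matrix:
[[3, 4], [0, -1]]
-3

For a 2×2 matrix [[a, b], [c, d]], det = ad - bc
det = (3)(-1) - (4)(0) = -3 - 0 = -3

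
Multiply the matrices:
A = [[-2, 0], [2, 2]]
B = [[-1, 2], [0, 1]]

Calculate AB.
[[2, -4], [-2, 6]]

Each entry (i,j) of AB = sum over k of A[i][k]*B[k][j].
(AB)[0][0] = (-2)*(-1) + (0)*(0) = 2
(AB)[0][1] = (-2)*(2) + (0)*(1) = -4
(AB)[1][0] = (2)*(-1) + (2)*(0) = -2
(AB)[1][1] = (2)*(2) + (2)*(1) = 6
AB = [[2, -4], [-2, 6]]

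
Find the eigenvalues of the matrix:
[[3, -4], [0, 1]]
λ = 1 and λ = 3

Characteristic equation: det(A - λI) = 0
λ² - (trace)λ + (det) = 0
λ² - (4)λ + (3) = 0
λ² - 4λ + 3 = 0
Solving: λ = 1, 3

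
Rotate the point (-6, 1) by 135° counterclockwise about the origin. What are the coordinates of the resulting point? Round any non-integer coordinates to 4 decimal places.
(3.5355, -4.9497)

Rotation matrix R(θ) = [[cos θ, -sin θ], [sin θ, cos θ]]; for θ = 135°:
R = [[-√2/2, -√2/2], [√2/2, -√2/2]]
Result: R × [-6, 1]ᵀ = [-√2/2·-6 + (-√2/2)·1, √2/2·-6 + (-√2/2)·1]ᵀ = (3.5355, -4.9497)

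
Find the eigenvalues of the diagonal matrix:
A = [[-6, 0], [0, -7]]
λ₁ = -6, λ₂ = -7

The characteristic polynomial of A is det(A - λI) = (-6 - λ)(-7 - λ) = 0.
The roots are λ = -6 and λ = -7, so the eigenvalues are the diagonal entries.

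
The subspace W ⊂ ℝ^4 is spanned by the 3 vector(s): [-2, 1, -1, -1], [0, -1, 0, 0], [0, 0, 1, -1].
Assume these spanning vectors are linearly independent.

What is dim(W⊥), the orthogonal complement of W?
dim(W⊥) = 1

For any subspace W of ℝ^n, dim(W) + dim(W⊥) = n (the whole-space dimension).
Here the given 3 vectors are linearly independent, so dim(W) = 3.
Thus dim(W⊥) = n - dim(W) = 4 - 3 = 1.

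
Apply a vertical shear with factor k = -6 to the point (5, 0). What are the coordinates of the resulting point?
(5, -30)

Shear matrix for vertical shear with factor k = -6:
[[1, 0], [-6, 1]]
Result: (5, 0) → (5, -30)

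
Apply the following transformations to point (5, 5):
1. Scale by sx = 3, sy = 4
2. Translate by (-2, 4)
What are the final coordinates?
(13, 24)

Step 1: Scale (5, 5) by (sx, sy) = (3, 4) → (15, 20)
Step 2: Translate by (-2, 4) → (13, 24)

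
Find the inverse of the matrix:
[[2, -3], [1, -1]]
[[-1, 3], [-1, 2]]

For [[a,b],[c,d]], inverse = (1/det)·[[d,-b],[-c,a]]
det = 2·-1 - -3·1 = 1
Inverse = (1/1)·[[-1, 3], [-1, 2]]
        = [[-1, 3], [-1, 2]]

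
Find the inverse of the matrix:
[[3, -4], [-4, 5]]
[[-5, -4], [-4, -3]]

For [[a,b],[c,d]], inverse = (1/det)·[[d,-b],[-c,a]]
det = 3·5 - -4·-4 = -1
Inverse = (1/-1)·[[5, 4], [4, 3]]
        = [[-5, -4], [-4, -3]]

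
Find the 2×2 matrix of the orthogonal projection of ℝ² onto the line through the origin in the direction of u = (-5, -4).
[[25/41, 20/41], [20/41, 16/41]]

The orthogonal projection onto the line spanned by a nonzero vector u = (a, b) has matrix P = (u uᵀ) / (uᵀ u) = (1/(a² + b²)) · [[a², ab], [ab, b²]].
Here u = (-5, -4), so a² + b² = 25 + 16 = 41.
P = (1/41) · [[25, 20], [20, 16]] = [[25/41, 20/41], [20/41, 16/41]].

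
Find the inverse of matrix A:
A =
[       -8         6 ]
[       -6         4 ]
det(A) = 4
A⁻¹ =
[        1      -3/2 ]
[      3/2        -2 ]

For a 2×2 matrix A = [[a, b], [c, d]] with det(A) ≠ 0, A⁻¹ = (1/det(A)) * [[d, -b], [-c, a]].
det(A) = (-8)*(4) - (6)*(-6) = -32 + 36 = 4.
A⁻¹ = (1/4) * [[4, -6], [6, -8]].
Dividing each entry by 4 and reducing:
A⁻¹ =
[        1      -3/2 ]
[      3/2        -2 ]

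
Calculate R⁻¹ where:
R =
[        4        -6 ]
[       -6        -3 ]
det(R) = -48
R⁻¹ =
[     1/16      -1/8 ]
[     -1/8     -1/12 ]

For a 2×2 matrix R = [[a, b], [c, d]] with det(R) ≠ 0, R⁻¹ = (1/det(R)) * [[d, -b], [-c, a]].
det(R) = (4)*(-3) - (-6)*(-6) = -12 - 36 = -48.
R⁻¹ = (1/-48) * [[-3, 6], [6, 4]].
Dividing each entry by -48 and reducing:
R⁻¹ =
[     1/16      -1/8 ]
[     -1/8     -1/12 ]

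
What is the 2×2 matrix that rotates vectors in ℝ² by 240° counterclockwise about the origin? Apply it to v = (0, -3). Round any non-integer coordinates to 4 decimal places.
R = [[-1/2, √3/2], [-√3/2, -1/2]]; R·v = (-2.5981, 1.5000)

A counterclockwise rotation by angle θ in ℝ² has matrix R(θ) = [[cos θ, -sin θ], [sin θ, cos θ]].
For θ = 240°: cos θ = -1/2, sin θ = -√3/2.
R(240°) = [[-1/2, √3/2], [-√3/2, -1/2]].
R·v = [-1/2·0 + (√3/2)·-3, -√3/2·0 + -1/2·-3] = (-2.5981, 1.5000).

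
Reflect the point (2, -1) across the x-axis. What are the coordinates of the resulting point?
(2, 1)

Reflection across x-axis: (2, -1) → (2, 1)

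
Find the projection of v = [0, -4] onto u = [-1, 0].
[0, 0]

The projection of v onto u is proj_u(v) = ((v·u) / (u·u)) · u.
v·u = (0)*(-1) + (-4)*(0) = 0.
u·u = (-1)*(-1) + (0)*(0) = 1.
coefficient = 0 / 1 = 0.
proj_u(v) = 0 · [-1, 0] = [0, 0].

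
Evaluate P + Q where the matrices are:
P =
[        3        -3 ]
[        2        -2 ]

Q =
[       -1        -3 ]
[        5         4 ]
P + Q =
[        2        -6 ]
[        7         2 ]

Matrix addition is elementwise: (P+Q)[i][j] = P[i][j] + Q[i][j].
  (P+Q)[0][0] = (3) + (-1) = 2
  (P+Q)[0][1] = (-3) + (-3) = -6
  (P+Q)[1][0] = (2) + (5) = 7
  (P+Q)[1][1] = (-2) + (4) = 2
P + Q =
[        2        -6 ]
[        7         2 ]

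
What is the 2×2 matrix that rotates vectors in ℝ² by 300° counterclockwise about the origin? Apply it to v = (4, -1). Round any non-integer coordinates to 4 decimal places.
R = [[1/2, √3/2], [-√3/2, 1/2]]; R·v = (1.1340, -3.9641)

A counterclockwise rotation by angle θ in ℝ² has matrix R(θ) = [[cos θ, -sin θ], [sin θ, cos θ]].
For θ = 300°: cos θ = 1/2, sin θ = -√3/2.
R(300°) = [[1/2, √3/2], [-√3/2, 1/2]].
R·v = [1/2·4 + (√3/2)·-1, -√3/2·4 + 1/2·-1] = (1.1340, -3.9641).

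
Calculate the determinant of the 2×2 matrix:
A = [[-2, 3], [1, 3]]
-9

For A = [[a, b], [c, d]], det(A) = a*d - b*c.
det(A) = (-2)*(3) - (3)*(1) = -6 - 3 = -9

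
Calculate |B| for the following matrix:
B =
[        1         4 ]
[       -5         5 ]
det(B) = 25

For a 2×2 matrix [[a, b], [c, d]], det = a*d - b*c.
det(B) = (1)*(5) - (4)*(-5) = 5 + 20 = 25.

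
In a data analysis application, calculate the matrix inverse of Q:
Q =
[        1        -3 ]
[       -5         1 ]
det(Q) = -14
Q⁻¹ =
[    -1/14     -3/14 ]
[    -5/14     -1/14 ]

For a 2×2 matrix Q = [[a, b], [c, d]] with det(Q) ≠ 0, Q⁻¹ = (1/det(Q)) * [[d, -b], [-c, a]].
det(Q) = (1)*(1) - (-3)*(-5) = 1 - 15 = -14.
Q⁻¹ = (1/-14) * [[1, 3], [5, 1]].
Dividing each entry by -14 and reducing:
Q⁻¹ =
[    -1/14     -3/14 ]
[    -5/14     -1/14 ]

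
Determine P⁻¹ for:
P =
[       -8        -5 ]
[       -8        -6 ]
det(P) = 8
P⁻¹ =
[     -3/4       5/8 ]
[        1        -1 ]

For a 2×2 matrix P = [[a, b], [c, d]] with det(P) ≠ 0, P⁻¹ = (1/det(P)) * [[d, -b], [-c, a]].
det(P) = (-8)*(-6) - (-5)*(-8) = 48 - 40 = 8.
P⁻¹ = (1/8) * [[-6, 5], [8, -8]].
Dividing each entry by 8 and reducing:
P⁻¹ =
[     -3/4       5/8 ]
[        1        -1 ]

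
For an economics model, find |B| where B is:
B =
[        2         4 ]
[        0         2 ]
det(B) = 4

For a 2×2 matrix [[a, b], [c, d]], det = a*d - b*c.
det(B) = (2)*(2) - (4)*(0) = 4 - 0 = 4.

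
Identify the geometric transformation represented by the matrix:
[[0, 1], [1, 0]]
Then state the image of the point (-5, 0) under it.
reflection across the line y = x; image of (-5, 0) is (0, -5)

This is a symmetric orthogonal matrix with determinant -1, which characterizes a reflection in ℝ².
The matrix [[0, 1], [1, 0]] represents: reflection across the line y = x.
Applying it to (-5, 0): [0·-5 + 1·0, 1·-5 + 0·0] = (0, -5).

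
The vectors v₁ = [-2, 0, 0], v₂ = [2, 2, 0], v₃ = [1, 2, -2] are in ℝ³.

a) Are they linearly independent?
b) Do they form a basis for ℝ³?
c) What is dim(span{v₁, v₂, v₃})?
Yes independent, yes basis, dim = 3

Stack v₁, v₂, v₃ as rows of a 3×3 matrix.
[[-2, 0, 0]; [2, 2, 0]; [1, 2, -2]] is already lower triangular with nonzero diagonal entries (-2, 2, -2), so its determinant is the product of the diagonal entries, det = (-2)·(2)·(-2) = 8 ≠ 0, and the rows are linearly independent.
Three linearly independent vectors in ℝ³ form a basis for ℝ³, so dim(span{v₁,v₂,v₃}) = 3.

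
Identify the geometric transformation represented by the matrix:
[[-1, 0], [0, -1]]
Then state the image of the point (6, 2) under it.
rotation by 180° (or reflection through origin); image of (6, 2) is (-6, -2)

This matches the form [[cos θ, -sin θ], [sin θ, cos θ]] of a rotation matrix; reading off cos θ and sin θ gives the angle.
The matrix [[-1, 0], [0, -1]] represents: rotation by 180° (or reflection through origin).
Applying it to (6, 2): [-1·6 + 0·2, 0·6 + -1·2] = (-6, -2).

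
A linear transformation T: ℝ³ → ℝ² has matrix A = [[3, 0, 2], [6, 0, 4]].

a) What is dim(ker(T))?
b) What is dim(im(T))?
dim(ker) = 2, dim(im) = 1

Observe that row 2 = 2 × row 1 (so the rows are linearly dependent).
Thus rank(A) = 1 (only one linearly independent row).
dim(im(T)) = rank(A) = 1.
By the rank-nullity theorem applied to T: ℝ³ → ℝ², rank(A) + nullity(A) = 3 (the domain dimension), so dim(ker(T)) = 3 - 1 = 2.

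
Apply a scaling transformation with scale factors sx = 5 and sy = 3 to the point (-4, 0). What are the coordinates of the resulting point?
(-20, 0)

Scaling matrix:
[[5, 0], [0, 3]]
Result: (-4 × 5, 0 × 3) = (-20, 0)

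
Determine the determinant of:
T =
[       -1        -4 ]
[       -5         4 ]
det(T) = -24

For a 2×2 matrix [[a, b], [c, d]], det = a*d - b*c.
det(T) = (-1)*(4) - (-4)*(-5) = -4 - 20 = -24.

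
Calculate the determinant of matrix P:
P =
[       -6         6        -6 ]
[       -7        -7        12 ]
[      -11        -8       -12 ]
det(P) = -2250

Expand along row 0 (cofactor expansion): det(P) = a*(e*i - f*h) - b*(d*i - f*g) + c*(d*h - e*g), where the 3×3 is [[a, b, c], [d, e, f], [g, h, i]].
Minor M_00 = (-7)*(-12) - (12)*(-8) = 84 + 96 = 180.
Minor M_01 = (-7)*(-12) - (12)*(-11) = 84 + 132 = 216.
Minor M_02 = (-7)*(-8) - (-7)*(-11) = 56 - 77 = -21.
det(P) = (-6)*(180) - (6)*(216) + (-6)*(-21) = -1080 - 1296 + 126 = -2250.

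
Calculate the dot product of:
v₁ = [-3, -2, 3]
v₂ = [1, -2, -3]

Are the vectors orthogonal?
-8, No

The dot product is the sum of products of corresponding components.
v₁·v₂ = (-3)*(1) + (-2)*(-2) + (3)*(-3) = -3 + 4 - 9 = -8.
Two vectors are orthogonal iff their dot product is 0; here the dot product is -8, so the vectors are not orthogonal.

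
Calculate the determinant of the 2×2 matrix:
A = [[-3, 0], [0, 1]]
-3

For A = [[a, b], [c, d]], det(A) = a*d - b*c.
det(A) = (-3)*(1) - (0)*(0) = -3 - 0 = -3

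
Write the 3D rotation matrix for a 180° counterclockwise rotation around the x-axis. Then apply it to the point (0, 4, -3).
R = [[1, 0, 0], [0, -1, 0], [0, 0, -1]]; R·(0, 4, -3) = (0, -4, 3)

Rotation matrix for 180° around x-axis:
cos(180°) = -1, sin(180°) = 0
R = [[1, 0, 0], [0, -1, 0], [0, 0, -1]]
Apply to (0, 4, -3): R·[0, 4, -3]ᵀ = (0, -4, 3)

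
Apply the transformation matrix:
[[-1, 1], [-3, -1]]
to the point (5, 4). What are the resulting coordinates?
(-1, -19)

Matrix multiplication:
[[-1, 1], [-3, -1]] × [5, 4]ᵀ
= [-1×5 + 1×4, -3×5 + -1×4]ᵀ
= [-1.0000, -19.0000]ᵀ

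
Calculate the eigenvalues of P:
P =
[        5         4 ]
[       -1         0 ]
λ = 1, 4

Solve det(P - λI) = 0. For a 2×2 matrix the characteristic equation is λ² - (trace)λ + det = 0.
trace(P) = a + d = 5 + 0 = 5.
det(P) = a*d - b*c = (5)*(0) - (4)*(-1) = 0 + 4 = 4.
Characteristic equation: λ² - (5)λ + (4) = 0.
Discriminant = (5)² - 4*(4) = 25 - 16 = 9.
λ = (5 ± √9) / 2 = (5 ± 3) / 2 = 1, 4.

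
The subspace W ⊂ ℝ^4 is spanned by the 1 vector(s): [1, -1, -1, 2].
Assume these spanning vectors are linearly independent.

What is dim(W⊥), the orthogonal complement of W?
dim(W⊥) = 3

For any subspace W of ℝ^n, dim(W) + dim(W⊥) = n (the whole-space dimension).
Here the given 1 vectors are linearly independent, so dim(W) = 1.
Thus dim(W⊥) = n - dim(W) = 4 - 1 = 3.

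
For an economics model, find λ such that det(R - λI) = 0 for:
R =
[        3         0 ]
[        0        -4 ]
λ = -4, 3

Solve det(R - λI) = 0. For a 2×2 matrix the characteristic equation is λ² - (trace)λ + det = 0.
trace(R) = a + d = 3 - 4 = -1.
det(R) = a*d - b*c = (3)*(-4) - (0)*(0) = -12 - 0 = -12.
Characteristic equation: λ² - (-1)λ + (-12) = 0.
Discriminant = (-1)² - 4*(-12) = 1 + 48 = 49.
λ = (-1 ± √49) / 2 = (-1 ± 7) / 2 = -4, 3.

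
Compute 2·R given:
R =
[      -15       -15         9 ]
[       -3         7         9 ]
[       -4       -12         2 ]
2R =
[      -30       -30        18 ]
[       -6        14        18 ]
[       -8       -24         4 ]

Scalar multiplication is elementwise: (2R)[i][j] = 2 * R[i][j].
  (2R)[0][0] = 2 * (-15) = -30
  (2R)[0][1] = 2 * (-15) = -30
  (2R)[0][2] = 2 * (9) = 18
  (2R)[1][0] = 2 * (-3) = -6
  (2R)[1][1] = 2 * (7) = 14
  (2R)[1][2] = 2 * (9) = 18
  (2R)[2][0] = 2 * (-4) = -8
  (2R)[2][1] = 2 * (-12) = -24
  (2R)[2][2] = 2 * (2) = 4
2R =
[      -30       -30        18 ]
[       -6        14        18 ]
[       -8       -24         4 ]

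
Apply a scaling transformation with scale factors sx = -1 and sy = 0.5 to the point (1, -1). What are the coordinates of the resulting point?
(-1, -0.5)

Scaling matrix:
[[-1, 0], [0, 0.50]]
Result: (1 × -1, -1 × 0.5) = (-1, -0.5)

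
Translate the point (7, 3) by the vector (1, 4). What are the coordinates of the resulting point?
(8, 7)

Translation by (1, 4):
x' = 7 + 1 = 8
y' = 3 + 4 = 7
Homogeneous matrix: [[1, 0, 1], [0, 1, 4], [0, 0, 1]]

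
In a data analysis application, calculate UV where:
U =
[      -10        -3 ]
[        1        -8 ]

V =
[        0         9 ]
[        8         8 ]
UV =
[      -24      -114 ]
[      -64       -55 ]

Matrix multiplication: (UV)[i][j] = sum over k of U[i][k] * V[k][j].
  (UV)[0][0] = (-10)*(0) + (-3)*(8) = -24
  (UV)[0][1] = (-10)*(9) + (-3)*(8) = -114
  (UV)[1][0] = (1)*(0) + (-8)*(8) = -64
  (UV)[1][1] = (1)*(9) + (-8)*(8) = -55
UV =
[      -24      -114 ]
[      -64       -55 ]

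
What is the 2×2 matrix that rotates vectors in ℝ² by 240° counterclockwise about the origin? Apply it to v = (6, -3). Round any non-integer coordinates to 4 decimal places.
R = [[-1/2, √3/2], [-√3/2, -1/2]]; R·v = (-5.5981, -3.6962)

A counterclockwise rotation by angle θ in ℝ² has matrix R(θ) = [[cos θ, -sin θ], [sin θ, cos θ]].
For θ = 240°: cos θ = -1/2, sin θ = -√3/2.
R(240°) = [[-1/2, √3/2], [-√3/2, -1/2]].
R·v = [-1/2·6 + (√3/2)·-3, -√3/2·6 + -1/2·-3] = (-5.5981, -3.6962).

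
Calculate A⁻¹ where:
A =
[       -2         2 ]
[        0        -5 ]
det(A) = 10
A⁻¹ =
[     -1/2      -1/5 ]
[        0      -1/5 ]

For a 2×2 matrix A = [[a, b], [c, d]] with det(A) ≠ 0, A⁻¹ = (1/det(A)) * [[d, -b], [-c, a]].
det(A) = (-2)*(-5) - (2)*(0) = 10 - 0 = 10.
A⁻¹ = (1/10) * [[-5, -2], [0, -2]].
Dividing each entry by 10 and reducing:
A⁻¹ =
[     -1/2      -1/5 ]
[        0      -1/5 ]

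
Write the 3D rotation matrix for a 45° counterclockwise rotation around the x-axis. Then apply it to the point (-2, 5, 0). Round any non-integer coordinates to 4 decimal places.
R = [[1, 0, 0], [0, √2/2, -√2/2], [0, √2/2, √2/2]]; R·(-2, 5, 0) = (-2.0000, 3.5355, 3.5355)

Rotation matrix for 45° around x-axis:
cos(45°) = √2/2, sin(45°) = √2/2
R = [[1, 0, 0], [0, √2/2, -√2/2], [0, √2/2, √2/2]]
Apply to (-2, 5, 0): R·[-2, 5, 0]ᵀ = (-2.0000, 3.5355, 3.5355)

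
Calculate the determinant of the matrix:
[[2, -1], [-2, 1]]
0

For a 2×2 matrix [[a, b], [c, d]], det = ad - bc
det = (2)(1) - (-1)(-2) = 2 - 2 = 0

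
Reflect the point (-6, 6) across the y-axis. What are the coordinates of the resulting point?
(6, 6)

Reflection across y-axis: (-6, 6) → (6, 6)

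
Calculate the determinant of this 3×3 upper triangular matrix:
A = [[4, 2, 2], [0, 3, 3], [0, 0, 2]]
24

The determinant of a triangular matrix is the product of its diagonal entries (the off-diagonal entries above the diagonal do not affect it).
det(A) = (4) * (3) * (2) = 24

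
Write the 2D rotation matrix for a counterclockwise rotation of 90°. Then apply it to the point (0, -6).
R = [[0, -1], [1, 0]]; R·(0, -6) = (6, 0)

Rotation matrix formula: R(θ) = [[cos θ, -sin θ], [sin θ, cos θ]]
For θ = 90°:
cos(90°) = 0
sin(90°) = 1
R = [[0, -1], [1, 0]]
Apply to (0, -6): [0·0 + (-1)·-6, 1·0 + 0·-6] = (6, 0)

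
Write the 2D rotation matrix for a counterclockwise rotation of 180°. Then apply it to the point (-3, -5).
R = [[-1, 0], [0, -1]]; R·(-3, -5) = (3, 5)

Rotation matrix formula: R(θ) = [[cos θ, -sin θ], [sin θ, cos θ]]
For θ = 180°:
cos(180°) = -1
sin(180°) = 0
R = [[-1, 0], [0, -1]]
Apply to (-3, -5): [-1·-3 + (0)·-5, 0·-3 + -1·-5] = (3, 5)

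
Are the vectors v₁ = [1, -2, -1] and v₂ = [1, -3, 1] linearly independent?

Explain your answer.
Yes, linearly independent

Two vectors are linearly dependent iff one is a scalar multiple of the other.
No single scalar k satisfies v₂ = k·v₁ (the ratios of corresponding entries disagree), so v₁ and v₂ are linearly independent.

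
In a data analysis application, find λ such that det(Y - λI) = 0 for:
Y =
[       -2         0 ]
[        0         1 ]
λ = -2, 1

Solve det(Y - λI) = 0. For a 2×2 matrix the characteristic equation is λ² - (trace)λ + det = 0.
trace(Y) = a + d = -2 + 1 = -1.
det(Y) = a*d - b*c = (-2)*(1) - (0)*(0) = -2 - 0 = -2.
Characteristic equation: λ² - (-1)λ + (-2) = 0.
Discriminant = (-1)² - 4*(-2) = 1 + 8 = 9.
λ = (-1 ± √9) / 2 = (-1 ± 3) / 2 = -2, 1.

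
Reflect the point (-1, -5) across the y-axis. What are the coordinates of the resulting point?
(1, -5)

Reflection across y-axis: (-1, -5) → (1, -5)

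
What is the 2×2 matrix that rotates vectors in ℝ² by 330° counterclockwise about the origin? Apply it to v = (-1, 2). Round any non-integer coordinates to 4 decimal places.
R = [[√3/2, 1/2], [-1/2, √3/2]]; R·v = (0.1340, 2.2321)

A counterclockwise rotation by angle θ in ℝ² has matrix R(θ) = [[cos θ, -sin θ], [sin θ, cos θ]].
For θ = 330°: cos θ = √3/2, sin θ = -1/2.
R(330°) = [[√3/2, 1/2], [-1/2, √3/2]].
R·v = [√3/2·-1 + (1/2)·2, -1/2·-1 + √3/2·2] = (0.1340, 2.2321).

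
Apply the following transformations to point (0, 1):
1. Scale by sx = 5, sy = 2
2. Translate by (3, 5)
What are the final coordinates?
(3, 7)

Step 1: Scale (0, 1) by (sx, sy) = (5, 2) → (0, 2)
Step 2: Translate by (3, 5) → (3, 7)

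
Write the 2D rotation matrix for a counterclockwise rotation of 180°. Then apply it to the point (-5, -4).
R = [[-1, 0], [0, -1]]; R·(-5, -4) = (5, 4)

Rotation matrix formula: R(θ) = [[cos θ, -sin θ], [sin θ, cos θ]]
For θ = 180°:
cos(180°) = -1
sin(180°) = 0
R = [[-1, 0], [0, -1]]
Apply to (-5, -4): [-1·-5 + (0)·-4, 0·-5 + -1·-4] = (5, 4)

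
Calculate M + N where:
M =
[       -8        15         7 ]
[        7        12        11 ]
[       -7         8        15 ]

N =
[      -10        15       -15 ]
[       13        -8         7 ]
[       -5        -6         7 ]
M + N =
[      -18        30        -8 ]
[       20         4        18 ]
[      -12         2        22 ]

Matrix addition is elementwise: (M+N)[i][j] = M[i][j] + N[i][j].
  (M+N)[0][0] = (-8) + (-10) = -18
  (M+N)[0][1] = (15) + (15) = 30
  (M+N)[0][2] = (7) + (-15) = -8
  (M+N)[1][0] = (7) + (13) = 20
  (M+N)[1][1] = (12) + (-8) = 4
  (M+N)[1][2] = (11) + (7) = 18
  (M+N)[2][0] = (-7) + (-5) = -12
  (M+N)[2][1] = (8) + (-6) = 2
  (M+N)[2][2] = (15) + (7) = 22
M + N =
[      -18        30        -8 ]
[       20         4        18 ]
[      -12         2        22 ]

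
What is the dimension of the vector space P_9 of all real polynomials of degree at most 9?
Dimension = 10

A polynomial of degree at most 9 can be written as a₀ + a₁x + a₂x² + … + a_9x^9, with 10 free coefficients a₀, …, a_9.
The set {1, x, x², …, x^9} is a basis: it spans P_9 (every such polynomial is a linear combination of these) and is linearly independent (a polynomial is zero iff all its coefficients are zero).
Therefore dim(P_9) = 9 + 1 = 10.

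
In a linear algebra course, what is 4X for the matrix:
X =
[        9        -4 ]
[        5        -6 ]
4X =
[       36       -16 ]
[       20       -24 ]

Scalar multiplication is elementwise: (4X)[i][j] = 4 * X[i][j].
  (4X)[0][0] = 4 * (9) = 36
  (4X)[0][1] = 4 * (-4) = -16
  (4X)[1][0] = 4 * (5) = 20
  (4X)[1][1] = 4 * (-6) = -24
4X =
[       36       -16 ]
[       20       -24 ]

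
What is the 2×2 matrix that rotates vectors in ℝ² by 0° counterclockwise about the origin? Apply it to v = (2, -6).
R = [[1, 0], [0, 1]]; R·v = (2, -6)

A counterclockwise rotation by angle θ in ℝ² has matrix R(θ) = [[cos θ, -sin θ], [sin θ, cos θ]].
For θ = 0°: cos θ = 1, sin θ = 0.
R(0°) = [[1, 0], [0, 1]].
R·v = [1·2 + (0)·-6, 0·2 + 1·-6] = (2, -6).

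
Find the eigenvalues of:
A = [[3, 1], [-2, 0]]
λ = 1, 2

Solve det(A - λI) = 0. For a 2×2 matrix this is λ² - (trace)λ + det = 0.
trace(A) = 3 + 0 = 3.
det(A) = (3)*(0) - (1)*(-2) = 0 + 2 = 2.
Characteristic equation: λ² - (3)λ + (2) = 0.
Discriminant: (3)² - 4*(2) = 9 - 8 = 1.
Roots: λ = (3 ± √1) / 2 = 1, 2.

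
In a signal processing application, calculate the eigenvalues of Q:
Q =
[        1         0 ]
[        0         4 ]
λ = 1, 4

Solve det(Q - λI) = 0. For a 2×2 matrix the characteristic equation is λ² - (trace)λ + det = 0.
trace(Q) = a + d = 1 + 4 = 5.
det(Q) = a*d - b*c = (1)*(4) - (0)*(0) = 4 - 0 = 4.
Characteristic equation: λ² - (5)λ + (4) = 0.
Discriminant = (5)² - 4*(4) = 25 - 16 = 9.
λ = (5 ± √9) / 2 = (5 ± 3) / 2 = 1, 4.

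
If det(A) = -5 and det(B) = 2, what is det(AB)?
-10

Use the multiplicative property of determinants: det(AB) = det(A)*det(B).
det(AB) = (-5)*(2) = -10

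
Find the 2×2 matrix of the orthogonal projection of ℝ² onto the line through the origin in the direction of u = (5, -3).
[[25/34, -15/34], [-15/34, 9/34]]

The orthogonal projection onto the line spanned by a nonzero vector u = (a, b) has matrix P = (u uᵀ) / (uᵀ u) = (1/(a² + b²)) · [[a², ab], [ab, b²]].
Here u = (5, -3), so a² + b² = 25 + 9 = 34.
P = (1/34) · [[25, -15], [-15, 9]] = [[25/34, -15/34], [-15/34, 9/34]].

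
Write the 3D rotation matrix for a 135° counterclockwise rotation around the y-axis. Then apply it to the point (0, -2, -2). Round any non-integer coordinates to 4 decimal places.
R = [[-√2/2, 0, √2/2], [0, 1, 0], [-√2/2, 0, -√2/2]]; R·(0, -2, -2) = (-1.4142, -2.0000, 1.4142)

Rotation matrix for 135° around y-axis:
cos(135°) = -√2/2, sin(135°) = √2/2
R = [[-√2/2, 0, √2/2], [0, 1, 0], [-√2/2, 0, -√2/2]]
Apply to (0, -2, -2): R·[0, -2, -2]ᵀ = (-1.4142, -2.0000, 1.4142)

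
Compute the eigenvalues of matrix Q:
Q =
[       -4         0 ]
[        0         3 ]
λ = -4, 3

Solve det(Q - λI) = 0. For a 2×2 matrix the characteristic equation is λ² - (trace)λ + det = 0.
trace(Q) = a + d = -4 + 3 = -1.
det(Q) = a*d - b*c = (-4)*(3) - (0)*(0) = -12 - 0 = -12.
Characteristic equation: λ² - (-1)λ + (-12) = 0.
Discriminant = (-1)² - 4*(-12) = 1 + 48 = 49.
λ = (-1 ± √49) / 2 = (-1 ± 7) / 2 = -4, 3.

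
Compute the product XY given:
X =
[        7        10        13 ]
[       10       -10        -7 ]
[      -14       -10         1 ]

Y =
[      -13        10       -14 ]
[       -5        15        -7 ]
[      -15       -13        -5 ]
XY =
[     -336        51      -233 ]
[       25        41       -35 ]
[      217      -303       261 ]

Matrix multiplication: (XY)[i][j] = sum over k of X[i][k] * Y[k][j].
  (XY)[0][0] = (7)*(-13) + (10)*(-5) + (13)*(-15) = -336
  (XY)[0][1] = (7)*(10) + (10)*(15) + (13)*(-13) = 51
  (XY)[0][2] = (7)*(-14) + (10)*(-7) + (13)*(-5) = -233
  (XY)[1][0] = (10)*(-13) + (-10)*(-5) + (-7)*(-15) = 25
  (XY)[1][1] = (10)*(10) + (-10)*(15) + (-7)*(-13) = 41
  (XY)[1][2] = (10)*(-14) + (-10)*(-7) + (-7)*(-5) = -35
  (XY)[2][0] = (-14)*(-13) + (-10)*(-5) + (1)*(-15) = 217
  (XY)[2][1] = (-14)*(10) + (-10)*(15) + (1)*(-13) = -303
  (XY)[2][2] = (-14)*(-14) + (-10)*(-7) + (1)*(-5) = 261
XY =
[     -336        51      -233 ]
[       25        41       -35 ]
[      217      -303       261 ]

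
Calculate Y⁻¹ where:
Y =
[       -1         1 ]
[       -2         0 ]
det(Y) = 2
Y⁻¹ =
[        0      -1/2 ]
[        1      -1/2 ]

For a 2×2 matrix Y = [[a, b], [c, d]] with det(Y) ≠ 0, Y⁻¹ = (1/det(Y)) * [[d, -b], [-c, a]].
det(Y) = (-1)*(0) - (1)*(-2) = 0 + 2 = 2.
Y⁻¹ = (1/2) * [[0, -1], [2, -1]].
Dividing each entry by 2 and reducing:
Y⁻¹ =
[        0      -1/2 ]
[        1      -1/2 ]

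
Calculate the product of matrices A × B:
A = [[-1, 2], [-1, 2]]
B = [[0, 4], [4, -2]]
[[8, -8], [8, -8]]

Matrix multiplication:
C[0][0] = -1×0 + 2×4 = 8
C[0][1] = -1×4 + 2×-2 = -8
C[1][0] = -1×0 + 2×4 = 8
C[1][1] = -1×4 + 2×-2 = -8
Result: [[8, -8], [8, -8]]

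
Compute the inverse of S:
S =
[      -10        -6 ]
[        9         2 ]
det(S) = 34
S⁻¹ =
[     1/17      3/17 ]
[    -9/34     -5/17 ]

For a 2×2 matrix S = [[a, b], [c, d]] with det(S) ≠ 0, S⁻¹ = (1/det(S)) * [[d, -b], [-c, a]].
det(S) = (-10)*(2) - (-6)*(9) = -20 + 54 = 34.
S⁻¹ = (1/34) * [[2, 6], [-9, -10]].
Dividing each entry by 34 and reducing:
S⁻¹ =
[     1/17      3/17 ]
[    -9/34     -5/17 ]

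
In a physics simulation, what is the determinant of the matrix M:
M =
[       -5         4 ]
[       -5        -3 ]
det(M) = 35

For a 2×2 matrix [[a, b], [c, d]], det = a*d - b*c.
det(M) = (-5)*(-3) - (4)*(-5) = 15 + 20 = 35.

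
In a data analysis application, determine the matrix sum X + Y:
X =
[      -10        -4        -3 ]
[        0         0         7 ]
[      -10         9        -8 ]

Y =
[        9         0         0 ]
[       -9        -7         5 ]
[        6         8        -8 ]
X + Y =
[       -1        -4        -3 ]
[       -9        -7        12 ]
[       -4        17       -16 ]

Matrix addition is elementwise: (X+Y)[i][j] = X[i][j] + Y[i][j].
  (X+Y)[0][0] = (-10) + (9) = -1
  (X+Y)[0][1] = (-4) + (0) = -4
  (X+Y)[0][2] = (-3) + (0) = -3
  (X+Y)[1][0] = (0) + (-9) = -9
  (X+Y)[1][1] = (0) + (-7) = -7
  (X+Y)[1][2] = (7) + (5) = 12
  (X+Y)[2][0] = (-10) + (6) = -4
  (X+Y)[2][1] = (9) + (8) = 17
  (X+Y)[2][2] = (-8) + (-8) = -16
X + Y =
[       -1        -4        -3 ]
[       -9        -7        12 ]
[       -4        17       -16 ]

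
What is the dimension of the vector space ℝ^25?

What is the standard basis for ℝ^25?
Dimension = 25; standard basis = {e_1, e_2, e_3, …, e_25}

ℝ^25 is the space of 25-tuples of real numbers; its dimension is 25.
The standard basis consists of 25 vectors: e_1, e_2, e_3, …, e_25, where e_i is the vector with 1 in position i and 0 elsewhere.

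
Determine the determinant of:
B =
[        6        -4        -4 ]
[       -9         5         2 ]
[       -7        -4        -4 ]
det(B) = -156

Expand along row 0 (cofactor expansion): det(B) = a*(e*i - f*h) - b*(d*i - f*g) + c*(d*h - e*g), where the 3×3 is [[a, b, c], [d, e, f], [g, h, i]].
Minor M_00 = (5)*(-4) - (2)*(-4) = -20 + 8 = -12.
Minor M_01 = (-9)*(-4) - (2)*(-7) = 36 + 14 = 50.
Minor M_02 = (-9)*(-4) - (5)*(-7) = 36 + 35 = 71.
det(B) = (6)*(-12) - (-4)*(50) + (-4)*(71) = -72 + 200 - 284 = -156.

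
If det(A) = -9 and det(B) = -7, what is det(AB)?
63

Use the multiplicative property of determinants: det(AB) = det(A)*det(B).
det(AB) = (-9)*(-7) = 63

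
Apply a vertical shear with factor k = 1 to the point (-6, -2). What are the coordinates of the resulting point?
(-6, -8)

Shear matrix for vertical shear with factor k = 1:
[[1, 0], [1, 1]]
Result: (-6, -2) → (-6, -8)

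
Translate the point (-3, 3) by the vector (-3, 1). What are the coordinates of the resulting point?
(-6, 4)

Translation by (-3, 1):
x' = -3 + -3 = -6
y' = 3 + 1 = 4
Homogeneous matrix: [[1, 0, -3], [0, 1, 1], [0, 0, 1]]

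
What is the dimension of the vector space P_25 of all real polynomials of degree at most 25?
Dimension = 26

A polynomial of degree at most 25 can be written as a₀ + a₁x + a₂x² + … + a_25x^25, with 26 free coefficients a₀, …, a_25.
The set {1, x, x², …, x^25} is a basis: it spans P_25 (every such polynomial is a linear combination of these) and is linearly independent (a polynomial is zero iff all its coefficients are zero).
Therefore dim(P_25) = 25 + 1 = 26.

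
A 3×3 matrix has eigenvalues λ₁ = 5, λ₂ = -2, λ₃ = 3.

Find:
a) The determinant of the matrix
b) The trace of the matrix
det = -30, trace = 6

Two standard eigenvalue identities:
- det(A) equals the product of the eigenvalues (counted with multiplicity).
- trace(A) equals the sum of the eigenvalues.
det(A) = (5)*(-2)*(3) = -30.
trace(A) = 5 - 2 + 3 = 6.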